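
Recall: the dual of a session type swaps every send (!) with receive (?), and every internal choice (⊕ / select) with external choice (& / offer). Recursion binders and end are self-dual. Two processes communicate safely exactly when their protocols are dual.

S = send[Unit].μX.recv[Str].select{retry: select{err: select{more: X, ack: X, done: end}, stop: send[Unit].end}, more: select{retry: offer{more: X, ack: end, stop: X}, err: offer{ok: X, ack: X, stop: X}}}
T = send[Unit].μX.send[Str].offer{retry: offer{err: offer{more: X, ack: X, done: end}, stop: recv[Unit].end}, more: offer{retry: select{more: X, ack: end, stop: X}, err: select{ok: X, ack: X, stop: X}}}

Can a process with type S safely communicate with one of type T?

NO

send[Unit] ‖ send[Unit]  ✗ same direction on both sides — not dual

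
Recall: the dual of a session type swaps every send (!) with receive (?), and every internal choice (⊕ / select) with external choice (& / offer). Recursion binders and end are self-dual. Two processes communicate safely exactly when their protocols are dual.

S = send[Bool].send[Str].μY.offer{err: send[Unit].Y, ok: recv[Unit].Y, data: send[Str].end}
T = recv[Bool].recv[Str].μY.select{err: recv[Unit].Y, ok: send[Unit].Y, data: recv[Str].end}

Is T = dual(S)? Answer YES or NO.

YES

send[Bool] ‖ recv[Bool]  match
  send[Str] ‖ recv[Str]  match
    μY ‖ μY  match (binder kept)
      offer{err,ok,data} ‖ select{err,ok,data}  match label sets agree
        • err:
          send[Unit] ‖ recv[Unit]  match
            Y ‖ Y  match
        • ok:
          recv[Unit] ‖ send[Unit]  match
            Y ‖ Y  match
        • data:
          send[Str] ‖ recv[Str]  match
            end ‖ end  match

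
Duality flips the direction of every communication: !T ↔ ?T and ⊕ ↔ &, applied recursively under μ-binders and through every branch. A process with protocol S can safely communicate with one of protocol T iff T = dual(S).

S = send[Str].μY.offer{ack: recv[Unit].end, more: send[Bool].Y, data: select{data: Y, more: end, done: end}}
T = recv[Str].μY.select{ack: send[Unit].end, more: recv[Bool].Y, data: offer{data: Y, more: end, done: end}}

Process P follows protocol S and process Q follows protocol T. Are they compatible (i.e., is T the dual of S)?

YES

send[Str] vs recv[Str]  match
  μY vs μY  match (rec unchanged)
    offer{ack,more,data} vs select{ack,more,data}  match label sets agree
      • ack:
        recv[Unit] vs send[Unit]  match
          end vs end  match
      • more:
        send[Bool] vs recv[Bool]  match
          Y vs Y  match
      • data:
        select{data,more,done} vs offer{data,more,done}  match label sets agree
          • data:
            Y vs Y  match
          • more:
            end vs end  match
          • done:
            end vs end  match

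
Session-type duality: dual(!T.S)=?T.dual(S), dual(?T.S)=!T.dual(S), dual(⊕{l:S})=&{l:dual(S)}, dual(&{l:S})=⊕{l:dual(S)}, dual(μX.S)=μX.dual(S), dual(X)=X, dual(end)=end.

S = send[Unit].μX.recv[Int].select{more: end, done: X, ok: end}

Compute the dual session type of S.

recv[Unit].μX.send[Int].offer{more: end, done: X, ok: end}

send[Unit] = recv[Unit]
  μX = μX  (rec unchanged)
    recv[Int] = send[Int]
      select{more,done,ok} = offer{more,done,ok}  (internal→external)
        case more:
          end self-dual
        case done:
          X self-dual
        case ok:
          end self-dual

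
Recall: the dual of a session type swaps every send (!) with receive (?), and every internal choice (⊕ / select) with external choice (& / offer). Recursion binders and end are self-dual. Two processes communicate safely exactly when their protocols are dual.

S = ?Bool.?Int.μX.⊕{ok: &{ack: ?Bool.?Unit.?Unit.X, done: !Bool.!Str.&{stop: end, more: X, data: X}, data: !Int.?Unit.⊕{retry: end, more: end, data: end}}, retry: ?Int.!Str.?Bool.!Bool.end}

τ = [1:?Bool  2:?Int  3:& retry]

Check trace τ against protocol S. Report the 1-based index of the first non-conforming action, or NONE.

[1] ?Bool  ok  residual = ?Int.μX.…
[2] ?Int  ok  residual = μX.…
[3] got & retry, protocol expects ⊕ ok or ⊕ retry  ✗

3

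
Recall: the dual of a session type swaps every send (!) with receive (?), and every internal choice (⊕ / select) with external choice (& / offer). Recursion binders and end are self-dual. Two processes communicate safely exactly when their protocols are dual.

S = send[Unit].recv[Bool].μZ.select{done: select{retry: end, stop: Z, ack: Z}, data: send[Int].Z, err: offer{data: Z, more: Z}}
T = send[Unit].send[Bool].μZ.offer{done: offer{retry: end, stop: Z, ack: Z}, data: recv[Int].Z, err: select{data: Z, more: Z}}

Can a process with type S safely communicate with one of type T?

NO

send[Unit] | send[Unit]  ✗ same direction on both sides — not dual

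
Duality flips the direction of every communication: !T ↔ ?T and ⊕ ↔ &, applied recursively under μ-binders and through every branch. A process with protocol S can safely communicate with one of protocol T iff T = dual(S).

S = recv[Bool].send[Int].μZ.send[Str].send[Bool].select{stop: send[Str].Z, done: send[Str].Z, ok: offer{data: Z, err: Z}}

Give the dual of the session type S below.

send[Bool].recv[Int].μZ.recv[Str].recv[Bool].offer{stop: recv[Str].Z, done: recv[Str].Z, ok: select{data: Z, err: Z}}

recv[Bool] → send[Bool]
  send[Int] → recv[Int]
    μZ → μZ  (binder kept)
      send[Str] → recv[Str]
        send[Bool] → recv[Bool]
          select{stop,done,ok} → offer{stop,done,ok}  (internal→external)
            [stop]
              send[Str] → recv[Str]
                Z ↦ Z
            [done]
              send[Str] → recv[Str]
                Z ↦ Z
            [ok]
              offer{data,err} → select{data,err}  (&→⊕)
                [data]
                  Z ↦ Z
                [err]
                  Z ↦ Z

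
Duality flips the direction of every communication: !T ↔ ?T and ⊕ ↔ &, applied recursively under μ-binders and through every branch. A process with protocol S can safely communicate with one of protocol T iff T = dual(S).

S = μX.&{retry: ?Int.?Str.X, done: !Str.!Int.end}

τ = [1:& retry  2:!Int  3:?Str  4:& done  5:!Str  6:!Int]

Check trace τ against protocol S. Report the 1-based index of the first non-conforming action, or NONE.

step 1: & retry  ok  now at ?Int.?Str.μX.…
step 2: got !Int, protocol expects ?Int  ✗

2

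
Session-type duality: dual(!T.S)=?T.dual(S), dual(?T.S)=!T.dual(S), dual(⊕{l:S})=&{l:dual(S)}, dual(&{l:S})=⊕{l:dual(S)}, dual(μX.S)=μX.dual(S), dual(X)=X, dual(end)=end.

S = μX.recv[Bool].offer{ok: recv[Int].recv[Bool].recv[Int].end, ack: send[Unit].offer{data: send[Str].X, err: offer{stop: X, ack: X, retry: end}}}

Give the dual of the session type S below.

μX.send[Bool].select{ok: send[Int].send[Bool].send[Int].end, ack: recv[Unit].select{data: recv[Str].X, err: select{stop: X, ack: X, retry: end}}}

μX = μX  (μ self-dual)
  recv[Bool] = send[Bool]
    offer{ok,ack} = select{ok,ack}  (offer→select)
      [ok]
        recv[Int] = send[Int]
          recv[Bool] = send[Bool]
            recv[Int] = send[Int]
              end self-dual
      [ack]
        send[Unit] = recv[Unit]
          offer{data,err} = select{data,err}  (offer→select)
            [data]
              send[Str] = recv[Str]
                X self-dual
            [err]
              offer{stop,ack,retry} = select{stop,ack,retry}  (offer→select)
                [stop]
                  X self-dual
                [ack]
                  X self-dual
                [retry]
                  end self-dual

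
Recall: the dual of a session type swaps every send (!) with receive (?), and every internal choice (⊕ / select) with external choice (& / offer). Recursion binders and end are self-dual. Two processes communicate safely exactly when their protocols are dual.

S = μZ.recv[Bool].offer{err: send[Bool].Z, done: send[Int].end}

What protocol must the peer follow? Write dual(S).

μZ ↦ μZ  (binder kept)
  recv[Bool] ↦ send[Bool]
    offer{err,done} ↦ select{err,done}  (&→⊕)
      case err:
        send[Bool] ↦ recv[Bool]
          dual(Z) = Z
      case done:
        send[Int] ↦ recv[Int]
          dual(end) = end

μZ.send[Bool].select{err: recv[Bool].Z, done: recv[Int].end}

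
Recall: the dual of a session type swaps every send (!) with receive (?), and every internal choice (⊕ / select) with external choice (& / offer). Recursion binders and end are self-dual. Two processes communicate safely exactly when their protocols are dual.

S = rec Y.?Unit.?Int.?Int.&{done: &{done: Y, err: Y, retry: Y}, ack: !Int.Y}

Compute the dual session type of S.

rec Y.!Unit.!Int.!Int.+{done: +{done: Y, err: Y, retry: Y}, ack: ?Int.Y}

rec Y → rec Y  (binder kept)
  ?Unit → !Unit
    ?Int → !Int
      ?Int → !Int
        &{done,ack} → +{done,ack}  (external→internal)
          [done]
            &{done,err,retry} → +{done,err,retry}  (external→internal)
              [done]
                Y ↦ Y
              [err]
                Y ↦ Y
              [retry]
                Y ↦ Y
          [ack]
            !Int → ?Int
              Y ↦ Y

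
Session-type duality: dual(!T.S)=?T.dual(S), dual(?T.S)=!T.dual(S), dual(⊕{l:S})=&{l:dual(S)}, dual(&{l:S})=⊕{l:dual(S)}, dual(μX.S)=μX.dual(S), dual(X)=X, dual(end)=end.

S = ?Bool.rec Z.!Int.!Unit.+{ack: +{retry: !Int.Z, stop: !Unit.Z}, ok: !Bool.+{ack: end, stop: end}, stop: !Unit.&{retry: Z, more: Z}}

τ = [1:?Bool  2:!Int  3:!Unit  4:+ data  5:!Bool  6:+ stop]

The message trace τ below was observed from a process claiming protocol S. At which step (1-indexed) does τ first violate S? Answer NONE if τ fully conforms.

4

step 1: ?Bool  match  cont: rec Z.…
step 2: !Int  match  cont: !Unit.+{ack: +{retry: !Int.rec Z.…, stop: !Unit.rec Z.…}, ok: !Bool.+{ack: end, stop: end}, stop: !Unit.&{retry: rec Z.…, more: rec Z.…}}
step 3: !Unit  match  cont: +{ack: +{retry: !Int.rec Z.…, stop: !Unit.rec Z.…}, ok: !Bool.+{ack: end, stop: end}, stop: !Unit.&{retry: rec Z.…, more: rec Z.…}}
step 4: got + data, protocol expects + ack or + ok or + stop  ✗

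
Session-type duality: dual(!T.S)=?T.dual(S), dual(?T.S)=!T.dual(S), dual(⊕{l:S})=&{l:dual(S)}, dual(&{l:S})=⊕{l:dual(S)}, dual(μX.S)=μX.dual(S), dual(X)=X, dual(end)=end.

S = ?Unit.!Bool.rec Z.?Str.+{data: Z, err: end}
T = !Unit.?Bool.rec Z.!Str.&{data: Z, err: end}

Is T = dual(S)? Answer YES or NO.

?Unit | !Unit  ✓
  !Bool | ?Bool  ✓
    rec Z | rec Z  ✓ (μ self-dual)
      ?Str | !Str  ✓
        +{data,err} | &{data,err}  ✓ label sets agree
          • data:
            Z | Z  ✓
          • err:
            end | end  ✓

YES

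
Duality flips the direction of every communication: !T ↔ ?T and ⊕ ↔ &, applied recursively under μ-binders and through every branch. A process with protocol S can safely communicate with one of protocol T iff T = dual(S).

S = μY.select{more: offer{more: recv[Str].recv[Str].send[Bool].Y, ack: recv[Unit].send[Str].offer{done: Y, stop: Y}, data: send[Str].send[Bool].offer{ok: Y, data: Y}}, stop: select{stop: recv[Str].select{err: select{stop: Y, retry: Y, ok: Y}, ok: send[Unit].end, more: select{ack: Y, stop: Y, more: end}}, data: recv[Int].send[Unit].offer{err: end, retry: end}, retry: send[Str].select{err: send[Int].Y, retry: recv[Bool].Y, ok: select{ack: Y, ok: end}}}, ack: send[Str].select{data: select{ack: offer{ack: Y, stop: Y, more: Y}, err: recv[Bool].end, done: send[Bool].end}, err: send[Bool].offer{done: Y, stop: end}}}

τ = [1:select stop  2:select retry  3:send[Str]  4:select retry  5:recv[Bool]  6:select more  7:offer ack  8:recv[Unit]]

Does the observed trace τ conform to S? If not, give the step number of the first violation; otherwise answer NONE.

step 1: select stop  ok  cont: select{stop: recv[Str].select{err: select{stop: μY.…, retry: μY.…, ok: μY.…}, ok: send[Unit].end, more: select{ack: μY.…, stop: μY.…, more: end}}, data: recv[Int].send[Unit].offer{err: end, retry: end}, retry: send[Str].select{err: send[Int].μY.…, retry: recv[Bool].μY.…, ok: select{ack: μY.…, ok: end}}}
step 2: select retry  ok  cont: send[Str].select{err: send[Int].μY.…, retry: recv[Bool].μY.…, ok: select{ack: μY.…, ok: end}}
step 3: send[Str]  ok  cont: select{err: send[Int].μY.…, retry: recv[Bool].μY.…, ok: select{ack: μY.…, ok: end}}
step 4: select retry  ok  cont: recv[Bool].μY.…
step 5: recv[Bool]  ok  cont: μY.…
step 6: select more  ok  cont: offer{more: recv[Str].recv[Str].send[Bool].μY.…, ack: recv[Unit].send[Str].offer{done: μY.…, stop: μY.…}, data: send[Str].send[Bool].offer{ok: μY.…, data: μY.…}}
step 7: offer ack  ok  cont: recv[Unit].send[Str].offer{done: μY.…, stop: μY.…}
step 8: recv[Unit]  ok  cont: send[Str].offer{done: μY.…, stop: μY.…}
all 8 steps conform

NONE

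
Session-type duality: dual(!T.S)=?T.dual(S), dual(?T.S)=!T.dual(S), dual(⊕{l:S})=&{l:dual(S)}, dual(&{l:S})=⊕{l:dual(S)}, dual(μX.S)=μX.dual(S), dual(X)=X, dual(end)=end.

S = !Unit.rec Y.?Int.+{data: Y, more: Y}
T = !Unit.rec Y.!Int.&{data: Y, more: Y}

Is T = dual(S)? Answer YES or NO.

!Unit ‖ !Unit  ✗ same direction on both sides — not dual

NO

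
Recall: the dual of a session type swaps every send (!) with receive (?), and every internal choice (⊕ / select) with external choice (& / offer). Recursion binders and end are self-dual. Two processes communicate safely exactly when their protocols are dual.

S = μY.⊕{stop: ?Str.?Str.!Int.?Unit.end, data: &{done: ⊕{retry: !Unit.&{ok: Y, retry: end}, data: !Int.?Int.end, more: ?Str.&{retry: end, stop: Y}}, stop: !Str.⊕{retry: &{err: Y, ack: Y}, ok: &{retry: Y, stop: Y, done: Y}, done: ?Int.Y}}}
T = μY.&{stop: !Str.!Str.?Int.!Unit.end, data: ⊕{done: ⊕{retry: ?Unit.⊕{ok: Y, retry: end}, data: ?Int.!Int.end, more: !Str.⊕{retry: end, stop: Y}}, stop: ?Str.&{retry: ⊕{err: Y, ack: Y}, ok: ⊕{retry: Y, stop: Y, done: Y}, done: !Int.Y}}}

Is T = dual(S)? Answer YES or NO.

NO

μY ‖ μY  match (rec unchanged)
  ⊕{stop,data} ‖ &{stop,data}  match label sets agree
    [stop]
      ?Str ‖ !Str  match
        ?Str ‖ !Str  match
          !Int ‖ ?Int  match
            ?Unit ‖ !Unit  match
              end ‖ end  match
    [data]
      &{done,stop} ‖ ⊕{done,stop}  match label sets agree
        [done]
          ⊕{retry,data,more} ‖ ⊕{retry,data,more}  ✗ choice polarity not flipped — not dual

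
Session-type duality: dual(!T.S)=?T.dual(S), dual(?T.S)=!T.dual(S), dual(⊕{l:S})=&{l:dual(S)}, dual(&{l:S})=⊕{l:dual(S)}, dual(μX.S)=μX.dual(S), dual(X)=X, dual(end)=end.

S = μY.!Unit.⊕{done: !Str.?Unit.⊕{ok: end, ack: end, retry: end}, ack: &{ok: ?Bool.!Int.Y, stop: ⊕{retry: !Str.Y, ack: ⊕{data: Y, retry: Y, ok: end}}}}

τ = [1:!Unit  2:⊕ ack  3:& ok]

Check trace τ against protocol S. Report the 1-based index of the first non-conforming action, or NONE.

[1] !Unit  match  now at ⊕{done: !Str.?Unit.⊕{ok: end, ack: end, retry: end}, ack: &{ok: ?Bool.!Int.μY.…, stop: ⊕{retry: !Str.μY.…, ack: ⊕{data: μY.…, retry: μY.…, ok: end}}}}
[2] ⊕ ack  match  now at &{ok: ?Bool.!Int.μY.…, stop: ⊕{retry: !Str.μY.…, ack: ⊕{data: μY.…, retry: μY.…, ok: end}}}
[3] & ok  match  now at ?Bool.!Int.μY.…
trace exhausted — no violation

NONE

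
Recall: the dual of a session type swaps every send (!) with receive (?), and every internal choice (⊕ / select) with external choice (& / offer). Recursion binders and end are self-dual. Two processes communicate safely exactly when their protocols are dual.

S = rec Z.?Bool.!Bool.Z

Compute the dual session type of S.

rec Z.!Bool.?Bool.Z

rec Z ↦ rec Z  (rec unchanged)
  ?Bool ↦ !Bool
    !Bool ↦ ?Bool
      Z self-dual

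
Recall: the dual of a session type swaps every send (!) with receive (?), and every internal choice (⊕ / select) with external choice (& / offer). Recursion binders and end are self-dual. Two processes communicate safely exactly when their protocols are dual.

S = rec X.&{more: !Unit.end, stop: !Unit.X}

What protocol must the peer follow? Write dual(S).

rec X.+{more: ?Unit.end, stop: ?Unit.X}

rec X → rec X  (binder kept)
  &{more,stop} → +{more,stop}  (&→⊕)
    • more:
      !Unit → ?Unit
        end self-dual
    • stop:
      !Unit → ?Unit
        X self-dual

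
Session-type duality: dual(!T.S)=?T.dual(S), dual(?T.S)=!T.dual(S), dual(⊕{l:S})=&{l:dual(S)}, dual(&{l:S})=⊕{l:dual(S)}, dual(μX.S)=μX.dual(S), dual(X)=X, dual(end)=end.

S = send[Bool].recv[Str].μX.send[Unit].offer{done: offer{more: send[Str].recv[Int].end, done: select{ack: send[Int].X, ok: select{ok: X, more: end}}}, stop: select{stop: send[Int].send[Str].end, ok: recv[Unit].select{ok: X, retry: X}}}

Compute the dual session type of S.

send[Bool] → recv[Bool]
  recv[Str] → send[Str]
    μX → μX  (binder kept)
      send[Unit] → recv[Unit]
        offer{done,stop} → select{done,stop}  (offer→select)
          case done:
            offer{more,done} → select{more,done}  (offer→select)
              case more:
                send[Str] → recv[Str]
                  recv[Int] → send[Int]
                    dual(end) = end
              case done:
                select{ack,ok} → offer{ack,ok}  (⊕→&)
                  case ack:
                    send[Int] → recv[Int]
                      dual(X) = X
                  case ok:
                    select{ok,more} → offer{ok,more}  (⊕→&)
                      case ok:
                        dual(X) = X
                      case more:
                        dual(end) = end
          case stop:
            select{stop,ok} → offer{stop,ok}  (⊕→&)
              case stop:
                send[Int] → recv[Int]
                  send[Str] → recv[Str]
                    dual(end) = end
              case ok:
                recv[Unit] → send[Unit]
                  select{ok,retry} → offer{ok,retry}  (⊕→&)
                    case ok:
                      dual(X) = X
                    case retry:
                      dual(X) = X

recv[Bool].send[Str].μX.recv[Unit].select{done: select{more: recv[Str].send[Int].end, done: offer{ack: recv[Int].X, ok: offer{ok: X, more: end}}}, stop: offer{stop: recv[Int].recv[Str].end, ok: send[Unit].offer{ok: X, retry: X}}}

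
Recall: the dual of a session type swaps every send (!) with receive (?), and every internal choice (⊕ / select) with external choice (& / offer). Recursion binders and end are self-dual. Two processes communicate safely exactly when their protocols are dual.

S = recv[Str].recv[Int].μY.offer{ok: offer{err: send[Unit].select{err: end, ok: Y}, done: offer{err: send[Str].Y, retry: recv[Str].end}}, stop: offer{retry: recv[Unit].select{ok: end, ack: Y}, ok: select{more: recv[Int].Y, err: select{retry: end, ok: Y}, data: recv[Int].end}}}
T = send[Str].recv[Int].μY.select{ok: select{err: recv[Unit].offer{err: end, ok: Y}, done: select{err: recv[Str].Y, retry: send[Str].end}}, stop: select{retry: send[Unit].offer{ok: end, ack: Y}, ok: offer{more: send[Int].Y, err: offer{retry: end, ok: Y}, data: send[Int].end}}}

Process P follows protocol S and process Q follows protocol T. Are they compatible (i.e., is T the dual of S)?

recv[Str] ‖ send[Str]  match
  recv[Int] ‖ recv[Int]  ✗ same direction on both sides — not dual

NO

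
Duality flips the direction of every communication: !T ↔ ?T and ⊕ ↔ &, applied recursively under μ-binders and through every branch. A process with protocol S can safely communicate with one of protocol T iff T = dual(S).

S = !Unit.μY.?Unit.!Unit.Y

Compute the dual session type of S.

!Unit → ?Unit
  μY → μY  (μ self-dual)
    ?Unit → !Unit
      !Unit → ?Unit
        dual(Y) = Y

?Unit.μY.!Unit.?Unit.Y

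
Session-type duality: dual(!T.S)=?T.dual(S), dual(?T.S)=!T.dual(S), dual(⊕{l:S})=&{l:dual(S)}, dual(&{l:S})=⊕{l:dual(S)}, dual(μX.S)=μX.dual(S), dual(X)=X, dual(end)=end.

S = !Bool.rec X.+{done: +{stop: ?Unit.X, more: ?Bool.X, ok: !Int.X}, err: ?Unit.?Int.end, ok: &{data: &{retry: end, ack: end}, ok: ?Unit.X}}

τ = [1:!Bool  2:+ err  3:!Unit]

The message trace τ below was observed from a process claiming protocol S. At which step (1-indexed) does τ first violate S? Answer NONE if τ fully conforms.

step 1: !Bool  match  cont: rec X.…
step 2: + err  match  cont: ?Unit.?Int.end
step 3: got !Unit, protocol expects ?Unit  ✗

3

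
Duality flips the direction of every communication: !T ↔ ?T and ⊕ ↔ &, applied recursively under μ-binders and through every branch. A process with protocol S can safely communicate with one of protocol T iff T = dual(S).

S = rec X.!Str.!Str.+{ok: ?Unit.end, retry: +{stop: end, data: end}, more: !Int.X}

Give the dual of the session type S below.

rec X.?Str.?Str.&{ok: !Unit.end, retry: &{stop: end, data: end}, more: ?Int.X}

rec X → rec X  (binder kept)
  !Str → ?Str
    !Str → ?Str
      +{ok,retry,more} → &{ok,retry,more}  (⊕→&)
        [ok]
          ?Unit → !Unit
            end self-dual
        [retry]
          +{stop,data} → &{stop,data}  (⊕→&)
            [stop]
              end self-dual
            [data]
              end self-dual
        [more]
          !Int → ?Int
            X self-dual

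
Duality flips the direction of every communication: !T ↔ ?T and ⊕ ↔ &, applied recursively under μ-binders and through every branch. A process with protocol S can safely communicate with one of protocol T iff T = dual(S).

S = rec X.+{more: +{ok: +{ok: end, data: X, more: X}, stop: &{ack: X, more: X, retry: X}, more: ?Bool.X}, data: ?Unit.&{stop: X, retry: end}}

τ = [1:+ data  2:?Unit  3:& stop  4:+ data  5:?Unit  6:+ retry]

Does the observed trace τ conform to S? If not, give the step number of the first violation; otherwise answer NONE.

step 1: + data  ok  now at ?Unit.&{stop: rec X.…, retry: end}
step 2: ?Unit  ok  now at &{stop: rec X.…, retry: end}
step 3: & stop  ok  now at rec X.…
step 4: + data  ok  now at ?Unit.&{stop: rec X.…, retry: end}
step 5: ?Unit  ok  now at &{stop: rec X.…, retry: end}
step 6: got + retry, protocol expects & stop or & retry  ✗

6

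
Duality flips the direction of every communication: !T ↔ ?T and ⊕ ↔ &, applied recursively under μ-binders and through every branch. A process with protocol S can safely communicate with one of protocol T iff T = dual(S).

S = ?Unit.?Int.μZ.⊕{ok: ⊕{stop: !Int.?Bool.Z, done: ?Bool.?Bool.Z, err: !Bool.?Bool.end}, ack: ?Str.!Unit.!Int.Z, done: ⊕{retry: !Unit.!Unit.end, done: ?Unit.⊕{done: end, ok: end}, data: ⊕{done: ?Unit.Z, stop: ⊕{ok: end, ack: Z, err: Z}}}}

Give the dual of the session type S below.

?Unit ↦ !Unit
  ?Int ↦ !Int
    μZ ↦ μZ  (binder kept)
      ⊕{ok,ack,done} ↦ &{ok,ack,done}  (⊕→&)
        case ok:
          ⊕{stop,done,err} ↦ &{stop,done,err}  (⊕→&)
            case stop:
              !Int ↦ ?Int
                ?Bool ↦ !Bool
                  Z ↦ Z
            case done:
              ?Bool ↦ !Bool
                ?Bool ↦ !Bool
                  Z ↦ Z
            case err:
              !Bool ↦ ?Bool
                ?Bool ↦ !Bool
                  end ↦ end
        case ack:
          ?Str ↦ !Str
            !Unit ↦ ?Unit
              !Int ↦ ?Int
                Z ↦ Z
        case done:
          ⊕{retry,done,data} ↦ &{retry,done,data}  (⊕→&)
            case retry:
              !Unit ↦ ?Unit
                !Unit ↦ ?Unit
                  end ↦ end
            case done:
              ?Unit ↦ !Unit
                ⊕{done,ok} ↦ &{done,ok}  (⊕→&)
                  case done:
                    end ↦ end
                  case ok:
                    end ↦ end
            case data:
              ⊕{done,stop} ↦ &{done,stop}  (⊕→&)
                case done:
                  ?Unit ↦ !Unit
                    Z ↦ Z
                case stop:
                  ⊕{ok,ack,err} ↦ &{ok,ack,err}  (⊕→&)
                    case ok:
                      end ↦ end
                    case ack:
                      Z ↦ Z
                    case err:
                      Z ↦ Z

!Unit.!Int.μZ.&{ok: &{stop: ?Int.!Bool.Z, done: !Bool.!Bool.Z, err: ?Bool.!Bool.end}, ack: !Str.?Unit.?Int.Z, done: &{retry: ?Unit.?Unit.end, done: !Unit.&{done: end, ok: end}, data: &{done: !Unit.Z, stop: &{ok: end, ack: Z, err: Z}}}}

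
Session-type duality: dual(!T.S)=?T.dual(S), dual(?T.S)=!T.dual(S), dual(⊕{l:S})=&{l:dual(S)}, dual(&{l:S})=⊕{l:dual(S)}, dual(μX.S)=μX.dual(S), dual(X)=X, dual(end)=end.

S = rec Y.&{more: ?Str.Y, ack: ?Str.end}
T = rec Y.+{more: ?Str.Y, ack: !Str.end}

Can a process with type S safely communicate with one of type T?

rec Y ‖ rec Y  match (μ self-dual)
  &{more,ack} ‖ +{more,ack}  match same labels
    case more:
      ?Str ‖ ?Str  ✗ same direction on both sides — not dual

NO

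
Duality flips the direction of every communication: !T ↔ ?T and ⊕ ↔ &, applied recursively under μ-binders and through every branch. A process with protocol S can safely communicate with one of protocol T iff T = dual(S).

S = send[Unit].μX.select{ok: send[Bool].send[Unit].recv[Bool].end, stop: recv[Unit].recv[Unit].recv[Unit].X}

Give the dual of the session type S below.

recv[Unit].μX.offer{ok: recv[Bool].recv[Unit].send[Bool].end, stop: send[Unit].send[Unit].send[Unit].X}

send[Unit] → recv[Unit]
  μX → μX  (binder kept)
    select{ok,stop} → offer{ok,stop}  (⊕→&)
      case ok:
        send[Bool] → recv[Bool]
          send[Unit] → recv[Unit]
            recv[Bool] → send[Bool]
              end ↦ end
      case stop:
        recv[Unit] → send[Unit]
          recv[Unit] → send[Unit]
            recv[Unit] → send[Unit]
              X ↦ X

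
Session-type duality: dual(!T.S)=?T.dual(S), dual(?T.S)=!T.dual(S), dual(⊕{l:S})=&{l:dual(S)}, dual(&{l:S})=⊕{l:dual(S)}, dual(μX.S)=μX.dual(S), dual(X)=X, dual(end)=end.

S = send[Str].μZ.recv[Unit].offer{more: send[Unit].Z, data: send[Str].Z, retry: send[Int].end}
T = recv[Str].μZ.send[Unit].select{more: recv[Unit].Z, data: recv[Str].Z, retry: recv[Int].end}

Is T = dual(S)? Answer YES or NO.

YES

send[Str] ‖ recv[Str]  match
  μZ ‖ μZ  match (binder kept)
    recv[Unit] ‖ send[Unit]  match
      offer{more,data,retry} ‖ select{more,data,retry}  match label sets agree
        • more:
          send[Unit] ‖ recv[Unit]  match
            Z ‖ Z  match
        • data:
          send[Str] ‖ recv[Str]  match
            Z ‖ Z  match
        • retry:
          send[Int] ‖ recv[Int]  match
            end ‖ end  match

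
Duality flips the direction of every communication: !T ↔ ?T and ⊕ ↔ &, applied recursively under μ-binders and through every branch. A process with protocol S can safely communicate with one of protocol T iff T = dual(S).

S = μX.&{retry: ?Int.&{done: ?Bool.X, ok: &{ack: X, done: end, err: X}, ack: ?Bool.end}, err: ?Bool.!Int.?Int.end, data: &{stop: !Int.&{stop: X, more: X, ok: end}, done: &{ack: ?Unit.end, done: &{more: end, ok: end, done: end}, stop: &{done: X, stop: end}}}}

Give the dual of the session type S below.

μX = μX  (μ self-dual)
  &{retry,err,data} = ⊕{retry,err,data}  (external→internal)
    [retry]
      ?Int = !Int
        &{done,ok,ack} = ⊕{done,ok,ack}  (external→internal)
          [done]
            ?Bool = !Bool
              dual(X) = X
          [ok]
            &{ack,done,err} = ⊕{ack,done,err}  (external→internal)
              [ack]
                dual(X) = X
              [done]
                dual(end) = end
              [err]
                dual(X) = X
          [ack]
            ?Bool = !Bool
              dual(end) = end
    [err]
      ?Bool = !Bool
        !Int = ?Int
          ?Int = !Int
            dual(end) = end
    [data]
      &{stop,done} = ⊕{stop,done}  (external→internal)
        [stop]
          !Int = ?Int
            &{stop,more,ok} = ⊕{stop,more,ok}  (external→internal)
              [stop]
                dual(X) = X
              [more]
                dual(X) = X
              [ok]
                dual(end) = end
        [done]
          &{ack,done,stop} = ⊕{ack,done,stop}  (external→internal)
            [ack]
              ?Unit = !Unit
                dual(end) = end
            [done]
              &{more,ok,done} = ⊕{more,ok,done}  (external→internal)
                [more]
                  dual(end) = end
                [ok]
                  dual(end) = end
                [done]
                  dual(end) = end
            [stop]
              &{done,stop} = ⊕{done,stop}  (external→internal)
                [done]
                  dual(X) = X
                [stop]
                  dual(end) = end

μX.⊕{retry: !Int.⊕{done: !Bool.X, ok: ⊕{ack: X, done: end, err: X}, ack: !Bool.end}, err: !Bool.?Int.!Int.end, data: ⊕{stop: ?Int.⊕{stop: X, more: X, ok: end}, done: ⊕{ack: !Unit.end, done: ⊕{more: end, ok: end, done: end}, stop: ⊕{done: X, stop: end}}}}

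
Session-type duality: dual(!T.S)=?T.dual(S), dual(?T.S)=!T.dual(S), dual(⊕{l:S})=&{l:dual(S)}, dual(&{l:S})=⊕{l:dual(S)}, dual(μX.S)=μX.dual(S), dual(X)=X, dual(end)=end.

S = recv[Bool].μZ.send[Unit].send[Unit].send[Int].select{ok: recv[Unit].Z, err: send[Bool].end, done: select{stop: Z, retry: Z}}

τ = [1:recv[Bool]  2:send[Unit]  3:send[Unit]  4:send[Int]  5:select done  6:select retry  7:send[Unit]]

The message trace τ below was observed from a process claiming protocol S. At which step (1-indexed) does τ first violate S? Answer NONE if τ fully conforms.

@1 recv[Bool]  ok  state: μZ.…
@2 send[Unit]  ok  state: send[Unit].send[Int].select{ok: recv[Unit].μZ.…, err: send[Bool].end, done: select{stop: μZ.…, retry: μZ.…}}
@3 send[Unit]  ok  state: send[Int].select{ok: recv[Unit].μZ.…, err: send[Bool].end, done: select{stop: μZ.…, retry: μZ.…}}
@4 send[Int]  ok  state: select{ok: recv[Unit].μZ.…, err: send[Bool].end, done: select{stop: μZ.…, retry: μZ.…}}
@5 select done  ok  state: select{stop: μZ.…, retry: μZ.…}
@6 select retry  ok  state: μZ.…
@7 send[Unit]  ok  state: send[Unit].send[Int].select{ok: recv[Unit].μZ.…, err: send[Bool].end, done: select{stop: μZ.…, retry: μZ.…}}
τ conforms to S (length 7)

NONE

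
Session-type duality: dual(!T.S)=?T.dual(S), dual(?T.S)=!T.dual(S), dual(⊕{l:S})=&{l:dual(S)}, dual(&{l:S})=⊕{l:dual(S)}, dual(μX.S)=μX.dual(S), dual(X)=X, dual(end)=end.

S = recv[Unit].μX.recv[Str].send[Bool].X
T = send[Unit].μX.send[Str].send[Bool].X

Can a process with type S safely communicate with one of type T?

NO

recv[Unit] ‖ send[Unit]  match
  μX ‖ μX  match (rec unchanged)
    recv[Str] ‖ send[Str]  match
      send[Bool] ‖ send[Bool]  ✗ same direction on both sides — not dual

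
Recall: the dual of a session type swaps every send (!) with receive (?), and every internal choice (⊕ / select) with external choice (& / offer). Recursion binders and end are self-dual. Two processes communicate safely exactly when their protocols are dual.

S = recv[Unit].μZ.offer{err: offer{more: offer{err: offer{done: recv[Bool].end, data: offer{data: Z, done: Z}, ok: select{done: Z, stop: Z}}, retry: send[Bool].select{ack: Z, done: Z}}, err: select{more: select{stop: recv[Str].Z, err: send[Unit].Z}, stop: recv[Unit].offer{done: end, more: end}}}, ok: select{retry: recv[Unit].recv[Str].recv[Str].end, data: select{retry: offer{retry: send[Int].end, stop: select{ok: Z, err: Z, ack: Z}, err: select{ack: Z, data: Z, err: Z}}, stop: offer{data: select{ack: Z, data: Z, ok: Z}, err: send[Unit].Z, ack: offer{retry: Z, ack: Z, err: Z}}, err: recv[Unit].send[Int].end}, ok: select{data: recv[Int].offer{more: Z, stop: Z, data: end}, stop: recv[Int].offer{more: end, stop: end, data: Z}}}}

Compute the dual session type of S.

recv[Unit] → send[Unit]
  μZ → μZ  (μ self-dual)
    offer{err,ok} → select{err,ok}  (offer→select)
      • err:
        offer{more,err} → select{more,err}  (offer→select)
          • more:
            offer{err,retry} → select{err,retry}  (offer→select)
              • err:
                offer{done,data,ok} → select{done,data,ok}  (offer→select)
                  • done:
                    recv[Bool] → send[Bool]
                      end self-dual
                  • data:
                    offer{data,done} → select{data,done}  (offer→select)
                      • data:
                        Z self-dual
                      • done:
                        Z self-dual
                  • ok:
                    select{done,stop} → offer{done,stop}  (select→offer)
                      • done:
                        Z self-dual
                      • stop:
                        Z self-dual
              • retry:
                send[Bool] → recv[Bool]
                  select{ack,done} → offer{ack,done}  (select→offer)
                    • ack:
                      Z self-dual
                    • done:
                      Z self-dual
          • err:
            select{more,stop} → offer{more,stop}  (select→offer)
              • more:
                select{stop,err} → offer{stop,err}  (select→offer)
                  • stop:
                    recv[Str] → send[Str]
                      Z self-dual
                  • err:
                    send[Unit] → recv[Unit]
                      Z self-dual
              • stop:
                recv[Unit] → send[Unit]
                  offer{done,more} → select{done,more}  (offer→select)
                    • done:
                      end self-dual
                    • more:
                      end self-dual
      • ok:
        select{retry,data,ok} → offer{retry,data,ok}  (select→offer)
          • retry:
            recv[Unit] → send[Unit]
              recv[Str] → send[Str]
                recv[Str] → send[Str]
                  end self-dual
          • data:
            select{retry,stop,err} → offer{retry,stop,err}  (select→offer)
              • retry:
                offer{retry,stop,err} → select{retry,stop,err}  (offer→select)
                  • retry:
                    send[Int] → recv[Int]
                      end self-dual
                  • stop:
                    select{ok,err,ack} → offer{ok,err,ack}  (select→offer)
                      • ok:
                        Z self-dual
                      • err:
                        Z self-dual
                      • ack:
                        Z self-dual
                  • err:
                    select{ack,data,err} → offer{ack,data,err}  (select→offer)
                      • ack:
                        Z self-dual
                      • data:
                        Z self-dual
                      • err:
                        Z self-dual
              • stop:
                offer{data,err,ack} → select{data,err,ack}  (offer→select)
                  • data:
                    select{ack,data,ok} → offer{ack,data,ok}  (select→offer)
                      • ack:
                        Z self-dual
                      • data:
                        Z self-dual
                      • ok:
                        Z self-dual
                  • err:
                    send[Unit] → recv[Unit]
                      Z self-dual
                  • ack:
                    offer{retry,ack,err} → select{retry,ack,err}  (offer→select)
                      • retry:
                        Z self-dual
                      • ack:
                        Z self-dual
                      • err:
                        Z self-dual
              • err:
                recv[Unit] → send[Unit]
                  send[Int] → recv[Int]
                    end self-dual
          • ok:
            select{data,stop} → offer{data,stop}  (select→offer)
              • data:
                recv[Int] → send[Int]
                  offer{more,stop,data} → select{more,stop,data}  (offer→select)
                    • more:
                      Z self-dual
                    • stop:
                      Z self-dual
                    • data:
                      end self-dual
              • stop:
                recv[Int] → send[Int]
                  offer{more,stop,data} → select{more,stop,data}  (offer→select)
                    • more:
                      end self-dual
                    • stop:
                      end self-dual
                    • data:
                      Z self-dual

send[Unit].μZ.select{err: select{more: select{err: select{done: send[Bool].end, data: select{data: Z, done: Z}, ok: offer{done: Z, stop: Z}}, retry: recv[Bool].offer{ack: Z, done: Z}}, err: offer{more: offer{stop: send[Str].Z, err: recv[Unit].Z}, stop: send[Unit].select{done: end, more: end}}}, ok: offer{retry: send[Unit].send[Str].send[Str].end, data: offer{retry: select{retry: recv[Int].end, stop: offer{ok: Z, err: Z, ack: Z}, err: offer{ack: Z, data: Z, err: Z}}, stop: select{data: offer{ack: Z, data: Z, ok: Z}, err: recv[Unit].Z, ack: select{retry: Z, ack: Z, err: Z}}, err: send[Unit].recv[Int].end}, ok: offer{data: send[Int].select{more: Z, stop: Z, data: end}, stop: send[Int].select{more: end, stop: end, data: Z}}}}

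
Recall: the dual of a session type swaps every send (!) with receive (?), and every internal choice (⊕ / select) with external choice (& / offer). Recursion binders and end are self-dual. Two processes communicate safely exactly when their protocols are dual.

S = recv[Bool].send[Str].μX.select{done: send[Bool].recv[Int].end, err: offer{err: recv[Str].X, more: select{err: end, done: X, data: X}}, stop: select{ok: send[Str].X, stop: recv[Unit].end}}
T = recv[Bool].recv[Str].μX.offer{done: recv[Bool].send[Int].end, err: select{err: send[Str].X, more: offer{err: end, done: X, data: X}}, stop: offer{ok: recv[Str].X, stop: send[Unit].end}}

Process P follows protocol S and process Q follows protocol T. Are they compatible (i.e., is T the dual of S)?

recv[Bool] ‖ recv[Bool]  ✗ same direction on both sides — not dual

NO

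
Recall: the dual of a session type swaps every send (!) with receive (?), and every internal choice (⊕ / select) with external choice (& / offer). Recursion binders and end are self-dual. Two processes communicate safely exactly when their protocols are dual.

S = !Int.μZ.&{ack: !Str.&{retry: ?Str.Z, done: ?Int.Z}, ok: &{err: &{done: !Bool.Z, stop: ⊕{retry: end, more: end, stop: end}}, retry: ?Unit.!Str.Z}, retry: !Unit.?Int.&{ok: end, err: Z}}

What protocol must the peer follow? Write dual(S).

!Int = ?Int
  μZ = μZ  (binder kept)
    &{ack,ok,retry} = ⊕{ack,ok,retry}  (&→⊕)
      case ack:
        !Str = ?Str
          &{retry,done} = ⊕{retry,done}  (&→⊕)
            case retry:
              ?Str = !Str
                Z ↦ Z
            case done:
              ?Int = !Int
                Z ↦ Z
      case ok:
        &{err,retry} = ⊕{err,retry}  (&→⊕)
          case err:
            &{done,stop} = ⊕{done,stop}  (&→⊕)
              case done:
                !Bool = ?Bool
                  Z ↦ Z
              case stop:
                ⊕{retry,more,stop} = &{retry,more,stop}  (⊕→&)
                  case retry:
                    end ↦ end
                  case more:
                    end ↦ end
                  case stop:
                    end ↦ end
          case retry:
            ?Unit = !Unit
              !Str = ?Str
                Z ↦ Z
      case retry:
        !Unit = ?Unit
          ?Int = !Int
            &{ok,err} = ⊕{ok,err}  (&→⊕)
              case ok:
                end ↦ end
              case err:
                Z ↦ Z

?Int.μZ.⊕{ack: ?Str.⊕{retry: !Str.Z, done: !Int.Z}, ok: ⊕{err: ⊕{done: ?Bool.Z, stop: &{retry: end, more: end, stop: end}}, retry: !Unit.?Str.Z}, retry: ?Unit.!Int.⊕{ok: end, err: Z}}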